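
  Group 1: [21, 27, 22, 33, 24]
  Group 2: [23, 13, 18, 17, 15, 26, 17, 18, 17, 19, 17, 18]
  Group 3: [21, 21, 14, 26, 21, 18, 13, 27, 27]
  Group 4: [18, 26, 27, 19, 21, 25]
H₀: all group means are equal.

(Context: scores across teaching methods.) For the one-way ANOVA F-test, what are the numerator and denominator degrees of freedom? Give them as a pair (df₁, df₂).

degrees of freedom = [3, 28]

k = 4 groups, N = 32 total
df = (k−1, N−k) = (4−1, 32−4) = (3, 28)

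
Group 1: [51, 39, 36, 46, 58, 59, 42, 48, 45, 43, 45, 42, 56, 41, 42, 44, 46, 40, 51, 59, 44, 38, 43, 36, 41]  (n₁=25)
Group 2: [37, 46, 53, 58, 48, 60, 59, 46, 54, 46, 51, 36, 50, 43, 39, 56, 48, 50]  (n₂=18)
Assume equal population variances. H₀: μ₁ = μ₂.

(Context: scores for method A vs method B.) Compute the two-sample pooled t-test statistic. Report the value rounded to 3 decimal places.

test statistic = -1.625

x̄₁=45.400, s₁=6.776, n₁=25
x̄₂=48.889, s₂=7.177, n₂=18
s_p² = [24·6.776² + 17·7.177²]/41 = 48.2385
SE = √(s_p²·(1/25+1/18)) = 2.1470
t = (45.400−48.889)/2.1470 = -1.6250
df = 41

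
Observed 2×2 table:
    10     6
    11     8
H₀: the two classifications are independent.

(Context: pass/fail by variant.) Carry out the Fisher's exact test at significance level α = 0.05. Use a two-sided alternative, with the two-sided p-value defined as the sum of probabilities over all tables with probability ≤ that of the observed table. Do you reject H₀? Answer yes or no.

Margins: r₁=16, r₂=19, c₁=21, c₂=14, n=35
p_obs = C(16,10)·C(19,11)/C(35,21); sum pmf over tables with pmf ≤ p_obs
p-value (two-sided) = 1.00000
At α=0.05: p ≥ α → fail to reject H₀

reject H₀: no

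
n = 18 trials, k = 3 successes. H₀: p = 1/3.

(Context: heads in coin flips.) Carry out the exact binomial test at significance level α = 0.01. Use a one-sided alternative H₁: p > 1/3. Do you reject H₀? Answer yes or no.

Exact binomial: n=18, k=3, p₀=1/3=0.3333
P(X≥3) from Σ C(n,i)·p₀^i·(1−p₀)^(n−i)
p-value (one-sided, H₁ greater) = 0.96735
At α=0.01: p ≥ α → fail to reject H₀

reject H₀: no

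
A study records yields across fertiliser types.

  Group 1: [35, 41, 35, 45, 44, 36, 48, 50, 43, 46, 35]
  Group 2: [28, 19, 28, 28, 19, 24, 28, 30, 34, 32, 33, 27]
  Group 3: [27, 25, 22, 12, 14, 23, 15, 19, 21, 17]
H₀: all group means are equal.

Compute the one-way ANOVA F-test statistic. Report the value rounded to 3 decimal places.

test statistic = 50.607

Group means [41.64, 27.50, 19.50], grand mean 29.788
SSB = Σnᵢ(x̄ᵢ−x̄)² = 2665.470; SSW = ΣΣ(x−x̄ᵢ)² = 790.045
MSB = 2665.470/2 = 1332.7348; MSW = 790.045/30 = 26.3348
F = MSB/MSW = 50.6073
df = (2, 30)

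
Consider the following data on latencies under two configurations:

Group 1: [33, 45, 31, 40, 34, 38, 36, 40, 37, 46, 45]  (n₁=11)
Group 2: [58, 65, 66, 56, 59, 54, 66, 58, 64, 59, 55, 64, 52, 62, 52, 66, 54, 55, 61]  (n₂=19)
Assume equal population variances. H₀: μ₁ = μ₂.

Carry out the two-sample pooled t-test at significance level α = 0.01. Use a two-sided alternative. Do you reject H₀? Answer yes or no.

reject H₀: yes

x̄₁=38.636, s₁=5.104, n₁=11
x̄₂=59.263, s₂=4.920, n₂=19
s_p² = [10·5.104² + 18·4.920²]/28 = 24.8653
SE = √(s_p²·(1/11+1/19)) = 1.8892
t = (38.636−59.263)/1.8892 = -10.9181
df = 28
p-value (two-sided) = 0.00000
At α=0.01: p < α → reject H₀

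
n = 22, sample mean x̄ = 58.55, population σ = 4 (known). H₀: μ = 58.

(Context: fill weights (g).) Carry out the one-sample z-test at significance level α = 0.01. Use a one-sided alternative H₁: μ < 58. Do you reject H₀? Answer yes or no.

reject H₀: no

SE = σ/√n = 4/√22 = 0.8528
z = (x̄−μ₀)/SE = (58.55−58)/0.8528 = 0.6449
p-value (one-sided, H₁ less) = 0.74051
At α=0.01: p ≥ α → fail to reject H₀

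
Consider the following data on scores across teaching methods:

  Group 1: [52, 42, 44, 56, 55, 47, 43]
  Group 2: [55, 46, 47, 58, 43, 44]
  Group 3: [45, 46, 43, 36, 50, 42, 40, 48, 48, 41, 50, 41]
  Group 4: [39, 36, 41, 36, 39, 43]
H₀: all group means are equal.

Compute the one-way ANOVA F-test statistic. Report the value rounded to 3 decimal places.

test statistic = 5.498

Group means [48.43, 48.83, 44.17, 39.00], grand mean 45.032
SSB = Σnᵢ(x̄ᵢ−x̄)² = 394.753; SSW = ΣΣ(x−x̄ᵢ)² = 646.214
MSB = 394.753/3 = 131.5845; MSW = 646.214/27 = 23.9339
F = MSB/MSW = 5.4978
df = (3, 27)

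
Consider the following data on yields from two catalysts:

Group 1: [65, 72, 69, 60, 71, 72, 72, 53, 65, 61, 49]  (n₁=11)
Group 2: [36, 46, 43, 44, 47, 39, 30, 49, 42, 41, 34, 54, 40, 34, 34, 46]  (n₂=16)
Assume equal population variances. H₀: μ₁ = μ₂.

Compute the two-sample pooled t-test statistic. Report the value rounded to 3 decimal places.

test statistic = 8.344

x̄₁=64.455, s₁=7.980, n₁=11
x̄₂=41.188, s₂=6.483, n₂=16
s_p² = [10·7.980² + 15·6.483²]/25 = 50.6866
SE = √(s_p²·(1/11+1/16)) = 2.7885
t = (64.455−41.188)/2.7885 = 8.3439
df = 25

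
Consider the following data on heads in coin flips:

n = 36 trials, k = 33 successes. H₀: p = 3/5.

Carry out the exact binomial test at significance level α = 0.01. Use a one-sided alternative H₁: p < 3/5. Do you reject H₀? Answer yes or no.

reject H₀: no

Exact binomial: n=36, k=33, p₀=3/5=0.6000
P(X≤33) from Σ C(n,i)·p₀^i·(1−p₀)^(n−i)
p-value (one-sided, H₁ less) = 1.00000
At α=0.01: p ≥ α → fail to reject H₀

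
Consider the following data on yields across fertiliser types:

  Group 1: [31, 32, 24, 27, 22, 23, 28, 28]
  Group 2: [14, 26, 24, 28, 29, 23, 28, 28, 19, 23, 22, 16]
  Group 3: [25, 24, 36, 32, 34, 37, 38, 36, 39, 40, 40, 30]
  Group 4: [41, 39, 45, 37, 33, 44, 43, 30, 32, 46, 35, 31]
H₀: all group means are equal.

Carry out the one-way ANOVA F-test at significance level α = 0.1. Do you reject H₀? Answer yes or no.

reject H₀: yes

Group means [26.88, 23.33, 34.25, 38.00], grand mean 30.955
SSB = Σnᵢ(x̄ᵢ−x̄)² = 1556.117; SSW = ΣΣ(x−x̄ᵢ)² = 1057.792
MSB = 1556.117/3 = 518.7058; MSW = 1057.792/40 = 26.4448
F = MSB/MSW = 19.6147
df = (3, 40)
p-value (upper-tail) = 0.00000
At α=0.1: p < α → reject H₀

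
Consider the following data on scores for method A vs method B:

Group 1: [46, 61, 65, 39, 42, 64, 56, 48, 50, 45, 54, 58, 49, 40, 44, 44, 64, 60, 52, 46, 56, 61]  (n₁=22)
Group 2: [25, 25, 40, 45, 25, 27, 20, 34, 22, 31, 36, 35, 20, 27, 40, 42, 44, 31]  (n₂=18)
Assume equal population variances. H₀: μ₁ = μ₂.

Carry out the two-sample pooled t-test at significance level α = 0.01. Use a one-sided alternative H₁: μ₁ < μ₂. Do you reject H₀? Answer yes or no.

x̄₁=52.000, s₁=8.298, n₁=22
x̄₂=31.611, s₂=8.240, n₂=18
s_p² = [21·8.298² + 17·8.240²]/38 = 68.4284
SE = √(s_p²·(1/22+1/18)) = 2.6291
t = (52.000−31.611)/2.6291 = 7.7552
df = 38
p-value (one-sided, H₁ less) = 1.00000
At α=0.01: p ≥ α → fail to reject H₀

reject H₀: no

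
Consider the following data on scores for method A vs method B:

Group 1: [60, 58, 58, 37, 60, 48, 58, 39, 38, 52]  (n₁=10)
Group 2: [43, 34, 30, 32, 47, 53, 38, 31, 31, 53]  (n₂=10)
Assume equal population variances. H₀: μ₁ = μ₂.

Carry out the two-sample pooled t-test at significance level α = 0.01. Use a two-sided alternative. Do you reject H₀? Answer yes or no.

x̄₁=50.800, s₁=9.589, n₁=10
x̄₂=39.200, s₂=9.163, n₂=10
s_p² = [9·9.589² + 9·9.163²]/18 = 87.9556
SE = √(s_p²·(1/10+1/10)) = 4.1942
t = (50.800−39.200)/4.1942 = 2.7657
df = 18
p-value (two-sided) = 0.01274
At α=0.01: p ≥ α → fail to reject H₀

reject H₀: no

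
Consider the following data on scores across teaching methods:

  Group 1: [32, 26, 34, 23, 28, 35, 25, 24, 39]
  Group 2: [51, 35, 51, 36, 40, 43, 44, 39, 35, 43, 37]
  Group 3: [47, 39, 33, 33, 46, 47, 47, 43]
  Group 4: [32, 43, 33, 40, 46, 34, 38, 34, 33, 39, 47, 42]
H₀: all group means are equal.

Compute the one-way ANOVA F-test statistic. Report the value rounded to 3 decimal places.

Group means [29.56, 41.27, 41.88, 38.42], grand mean 37.900
SSB = Σnᵢ(x̄ᵢ−x̄)² = 881.404; SSW = ΣΣ(x−x̄ᵢ)² = 1158.196
MSB = 881.404/3 = 293.8014; MSW = 1158.196/36 = 32.1721
F = MSB/MSW = 9.1322
df = (3, 36)

test statistic = 9.132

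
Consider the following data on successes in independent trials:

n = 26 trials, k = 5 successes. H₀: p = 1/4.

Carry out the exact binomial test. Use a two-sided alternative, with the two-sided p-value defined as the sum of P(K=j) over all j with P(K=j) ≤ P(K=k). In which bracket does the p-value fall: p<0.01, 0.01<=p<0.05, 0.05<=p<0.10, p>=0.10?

Exact binomial: n=26, k=5, p₀=1/4=0.2500
P(X=j) = C(n,j)·p₀^j·(1−p₀)^(n−j); p = Σ P(X=j) over j with P(X=j) ≤ P(X=5)
p-value (two-sided) = 0.65199
→ bracket: p>=0.10

p-value bracket: p>=0.10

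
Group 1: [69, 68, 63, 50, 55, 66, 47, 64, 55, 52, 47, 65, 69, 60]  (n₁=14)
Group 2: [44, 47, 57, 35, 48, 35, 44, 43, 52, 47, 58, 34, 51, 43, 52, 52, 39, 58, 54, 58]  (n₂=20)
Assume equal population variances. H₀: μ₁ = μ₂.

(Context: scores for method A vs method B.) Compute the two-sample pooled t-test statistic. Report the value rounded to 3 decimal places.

x̄₁=59.286, s₁=8.119, n₁=14
x̄₂=47.550, s₂=7.844, n₂=20
s_p² = [13·8.119² + 19·7.844²]/32 = 63.3065
SE = √(s_p²·(1/14+1/20)) = 2.7726
t = (59.286−47.550)/2.7726 = 4.2328
df = 32

test statistic = 4.233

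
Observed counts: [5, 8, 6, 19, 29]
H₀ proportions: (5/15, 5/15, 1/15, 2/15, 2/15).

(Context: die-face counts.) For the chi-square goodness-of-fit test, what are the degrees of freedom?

degrees of freedom = 4

df = k − 1 = 5 − 1 = 4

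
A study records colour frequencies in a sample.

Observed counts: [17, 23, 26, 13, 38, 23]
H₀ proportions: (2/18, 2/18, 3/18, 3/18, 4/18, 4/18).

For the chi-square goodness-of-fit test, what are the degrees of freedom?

degrees of freedom = 5

df = k − 1 = 6 − 1 = 5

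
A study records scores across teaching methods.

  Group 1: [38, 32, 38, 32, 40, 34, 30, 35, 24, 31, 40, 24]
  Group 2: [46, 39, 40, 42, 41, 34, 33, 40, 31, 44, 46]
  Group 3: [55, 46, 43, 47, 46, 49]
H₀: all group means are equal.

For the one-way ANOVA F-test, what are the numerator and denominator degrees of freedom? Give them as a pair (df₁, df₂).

k = 3 groups, N = 29 total
df = (k−1, N−k) = (3−1, 29−3) = (2, 26)

degrees of freedom = [2, 26]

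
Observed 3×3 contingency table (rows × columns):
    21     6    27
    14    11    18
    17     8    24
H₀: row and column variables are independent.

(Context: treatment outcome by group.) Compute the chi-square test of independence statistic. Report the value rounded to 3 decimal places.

test statistic = 3.623

Row totals [54, 43, 49], col totals [52, 25, 69], n=146
χ² = (21−19.23)²/19.23 + (6−9.25)²/9.25 + (27−25.52)²/25.52 + (14−15.32)²/15.32 + (11−7.36)²/7.36 + (18−20.32)²/20.32 + (17−17.45)²/17.45 + (8−8.39)²/8.39 + (24−23.16)²/23.16 = 3.6233
df = 4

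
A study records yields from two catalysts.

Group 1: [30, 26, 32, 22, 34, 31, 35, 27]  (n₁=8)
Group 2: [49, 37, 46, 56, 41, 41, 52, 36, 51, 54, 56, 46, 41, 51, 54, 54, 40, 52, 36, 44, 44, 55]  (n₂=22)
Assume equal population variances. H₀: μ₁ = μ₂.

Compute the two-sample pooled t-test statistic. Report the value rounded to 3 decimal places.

test statistic = -6.714

x̄₁=29.625, s₁=4.373, n₁=8
x̄₂=47.091, s₂=6.824, n₂=22
s_p² = [7·4.373² + 21·6.824²]/28 = 39.7033
SE = √(s_p²·(1/8+1/22)) = 2.6015
t = (29.625−47.091)/2.6015 = -6.7139
df = 28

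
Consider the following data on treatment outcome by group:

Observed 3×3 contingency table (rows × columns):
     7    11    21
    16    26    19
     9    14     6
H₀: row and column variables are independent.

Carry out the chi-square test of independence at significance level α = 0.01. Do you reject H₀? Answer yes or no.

reject H₀: no

Row totals [39, 61, 29], col totals [32, 51, 46], n=129
χ² = (7−9.67)²/9.67 + (11−15.42)²/15.42 + (21−13.91)²/13.91 + (16−15.13)²/15.13 + (26−24.12)²/24.12 + (19−21.75)²/21.75 + (9−7.19)²/7.19 + (14−11.47)²/11.47 + (6−10.34)²/10.34 = 9.0047
df = 4
p-value (upper-tail) = 0.06098
At α=0.01: p ≥ α → fail to reject H₀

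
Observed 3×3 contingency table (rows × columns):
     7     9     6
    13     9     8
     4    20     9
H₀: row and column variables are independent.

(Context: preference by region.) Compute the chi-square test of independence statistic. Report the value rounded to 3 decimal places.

Row totals [22, 30, 33], col totals [24, 38, 23], n=85
χ² = (7−6.21)²/6.21 + (9−9.84)²/9.84 + (6−5.95)²/5.95 + (13−8.47)²/8.47 + (9−13.41)²/13.41 + (8−8.12)²/8.12 + (4−9.32)²/9.32 + (20−14.75)²/14.75 + (9−8.93)²/8.93 = 8.9478
df = 4

test statistic = 8.948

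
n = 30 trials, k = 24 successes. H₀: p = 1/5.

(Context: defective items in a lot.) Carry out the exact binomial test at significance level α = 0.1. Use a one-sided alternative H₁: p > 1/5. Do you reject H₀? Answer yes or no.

Exact binomial: n=30, k=24, p₀=1/5=0.2000
P(X≥24) from Σ C(n,i)·p₀^i·(1−p₀)^(n−i)
p-value (one-sided, H₁ greater) = 0.00000
At α=0.1: p < α → reject H₀

reject H₀: yes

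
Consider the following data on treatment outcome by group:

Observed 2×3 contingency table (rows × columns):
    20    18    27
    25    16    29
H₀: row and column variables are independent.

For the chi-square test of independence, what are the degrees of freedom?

df = (r−1)(c−1) = (2−1)·(3−1) = 2

degrees of freedom = 2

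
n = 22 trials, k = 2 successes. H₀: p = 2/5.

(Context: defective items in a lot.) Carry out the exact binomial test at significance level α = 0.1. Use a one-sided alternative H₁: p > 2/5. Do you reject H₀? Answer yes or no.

reject H₀: no

Exact binomial: n=22, k=2, p₀=2/5=0.4000
P(X≥2) from Σ C(n,i)·p₀^i·(1−p₀)^(n−i)
p-value (one-sided, H₁ greater) = 0.99979
At α=0.1: p ≥ α → fail to reject H₀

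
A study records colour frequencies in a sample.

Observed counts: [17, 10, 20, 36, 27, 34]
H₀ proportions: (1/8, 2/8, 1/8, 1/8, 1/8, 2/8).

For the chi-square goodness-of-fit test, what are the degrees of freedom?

df = k − 1 = 6 − 1 = 5

degrees of freedom = 5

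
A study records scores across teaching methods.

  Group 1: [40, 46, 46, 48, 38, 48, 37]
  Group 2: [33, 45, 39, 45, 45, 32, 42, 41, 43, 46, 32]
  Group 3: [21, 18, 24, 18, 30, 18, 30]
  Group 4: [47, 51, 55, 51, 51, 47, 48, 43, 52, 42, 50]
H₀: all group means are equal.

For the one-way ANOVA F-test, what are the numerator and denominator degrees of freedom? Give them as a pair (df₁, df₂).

degrees of freedom = [3, 32]

k = 4 groups, N = 36 total
df = (k−1, N−k) = (4−1, 36−4) = (3, 32)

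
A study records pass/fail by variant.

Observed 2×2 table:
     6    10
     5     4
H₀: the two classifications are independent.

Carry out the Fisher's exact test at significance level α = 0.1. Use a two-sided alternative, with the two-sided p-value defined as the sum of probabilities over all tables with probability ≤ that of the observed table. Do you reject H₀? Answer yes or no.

Margins: r₁=16, r₂=9, c₁=11, c₂=14, n=25
p_obs = C(16,6)·C(9,5)/C(25,11); sum pmf over tables with pmf ≤ p_obs
p-value (two-sided) = 0.43408
At α=0.1: p ≥ α → fail to reject H₀

reject H₀: no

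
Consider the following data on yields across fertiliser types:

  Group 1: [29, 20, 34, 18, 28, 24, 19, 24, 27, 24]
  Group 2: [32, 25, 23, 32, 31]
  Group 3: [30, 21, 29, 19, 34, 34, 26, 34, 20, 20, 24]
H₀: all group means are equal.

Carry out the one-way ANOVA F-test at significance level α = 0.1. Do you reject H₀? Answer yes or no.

Group means [24.70, 28.60, 26.45], grand mean 26.192
SSB = Σnᵢ(x̄ᵢ−x̄)² = 52.011; SSW = ΣΣ(x−x̄ᵢ)² = 660.027
MSB = 52.011/2 = 26.0056; MSW = 660.027/23 = 28.6968
F = MSB/MSW = 0.9062
df = (2, 23)
p-value (upper-tail) = 0.41800
At α=0.1: p ≥ α → fail to reject H₀

reject H₀: no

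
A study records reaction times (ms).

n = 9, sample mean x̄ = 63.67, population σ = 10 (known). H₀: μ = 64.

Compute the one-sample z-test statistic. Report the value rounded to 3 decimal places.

test statistic = -0.099

SE = σ/√n = 10/√9 = 3.3333
z = (x̄−μ₀)/SE = (63.67−64)/3.3333 = -0.0990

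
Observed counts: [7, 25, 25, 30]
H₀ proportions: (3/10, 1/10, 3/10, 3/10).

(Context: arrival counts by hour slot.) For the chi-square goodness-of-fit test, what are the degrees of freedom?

df = k − 1 = 4 − 1 = 3

degrees of freedom = 3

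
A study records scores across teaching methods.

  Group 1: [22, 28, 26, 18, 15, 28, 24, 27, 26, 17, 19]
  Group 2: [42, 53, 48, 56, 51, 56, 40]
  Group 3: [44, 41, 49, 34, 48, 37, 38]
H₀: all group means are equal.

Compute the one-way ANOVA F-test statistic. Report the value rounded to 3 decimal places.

Group means [22.73, 49.43, 41.57], grand mean 35.480
SSB = Σnᵢ(x̄ᵢ−x̄)² = 3410.630; SSW = ΣΣ(x−x̄ᵢ)² = 667.610
MSB = 3410.630/2 = 1705.3148; MSW = 667.610/22 = 30.3459
F = MSB/MSW = 56.1958
df = (2, 22)

test statistic = 56.196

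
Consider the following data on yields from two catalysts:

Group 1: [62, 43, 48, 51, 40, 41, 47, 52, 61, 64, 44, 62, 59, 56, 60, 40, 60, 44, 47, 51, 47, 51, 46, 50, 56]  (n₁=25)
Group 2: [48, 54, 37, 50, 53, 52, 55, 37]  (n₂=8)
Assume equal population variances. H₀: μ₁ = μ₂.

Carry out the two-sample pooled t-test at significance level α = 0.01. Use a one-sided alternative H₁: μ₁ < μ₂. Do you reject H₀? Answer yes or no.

reject H₀: no

x̄₁=51.280, s₁=7.564, n₁=25
x̄₂=48.250, s₂=7.285, n₂=8
s_p² = [24·7.564² + 7·7.285²]/31 = 56.2755
SE = √(s_p²·(1/25+1/8)) = 3.0472
t = (51.280−48.250)/3.0472 = 0.9944
df = 31
p-value (one-sided, H₁ less) = 0.83613
At α=0.01: p ≥ α → fail to reject H₀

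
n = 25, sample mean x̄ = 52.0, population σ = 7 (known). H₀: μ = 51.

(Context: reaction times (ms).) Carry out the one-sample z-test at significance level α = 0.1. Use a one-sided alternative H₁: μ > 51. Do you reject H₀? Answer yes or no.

reject H₀: no

SE = σ/√n = 7/√25 = 1.4000
z = (x̄−μ₀)/SE = (52.0−51)/1.4000 = 0.7143
p-value (one-sided, H₁ greater) = 0.23753
At α=0.1: p ≥ α → fail to reject H₀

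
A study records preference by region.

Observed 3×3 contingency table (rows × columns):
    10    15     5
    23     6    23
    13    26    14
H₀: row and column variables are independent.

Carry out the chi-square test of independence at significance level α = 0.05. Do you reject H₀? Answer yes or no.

Row totals [30, 52, 53], col totals [46, 47, 42], n=135
χ² = (10−10.22)²/10.22 + (15−10.44)²/10.44 + (5−9.33)²/9.33 + (23−17.72)²/17.72 + (6−18.10)²/18.10 + (23−16.18)²/16.18 + (13−18.06)²/18.06 + (26−18.45)²/18.45 + (14−16.49)²/16.49 = 21.4280
df = 4
p-value (upper-tail) = 0.00026
At α=0.05: p < α → reject H₀

reject H₀: yes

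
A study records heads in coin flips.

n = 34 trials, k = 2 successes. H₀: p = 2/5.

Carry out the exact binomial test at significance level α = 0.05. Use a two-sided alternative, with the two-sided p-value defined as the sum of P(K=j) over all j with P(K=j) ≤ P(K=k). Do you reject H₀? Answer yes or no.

Exact binomial: n=34, k=2, p₀=2/5=0.4000
P(X=j) = C(n,j)·p₀^j·(1−p₀)^(n−j); p = Σ P(X=j) over j with P(X=j) ≤ P(X=2)
p-value (two-sided) = 0.00001
At α=0.05: p < α → reject H₀

reject H₀: yes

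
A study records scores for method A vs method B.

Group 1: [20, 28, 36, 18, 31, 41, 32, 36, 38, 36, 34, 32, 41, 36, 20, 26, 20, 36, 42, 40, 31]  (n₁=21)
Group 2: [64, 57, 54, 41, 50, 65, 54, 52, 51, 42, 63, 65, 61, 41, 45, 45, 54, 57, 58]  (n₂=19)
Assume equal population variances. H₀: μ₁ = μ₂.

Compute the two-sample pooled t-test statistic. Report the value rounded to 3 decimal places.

x̄₁=32.095, s₁=7.509, n₁=21
x̄₂=53.632, s₂=8.084, n₂=19
s_p² = [20·7.509² + 18·8.084²]/38 = 60.6376
SE = √(s_p²·(1/21+1/19)) = 2.4656
t = (32.095−53.632)/2.4656 = -8.7349
df = 38

test statistic = -8.735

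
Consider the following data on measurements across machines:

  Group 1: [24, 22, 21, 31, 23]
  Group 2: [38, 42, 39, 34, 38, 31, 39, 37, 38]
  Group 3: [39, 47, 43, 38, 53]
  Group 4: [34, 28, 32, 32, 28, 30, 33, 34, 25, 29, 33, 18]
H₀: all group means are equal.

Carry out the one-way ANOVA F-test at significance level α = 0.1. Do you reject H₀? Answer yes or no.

Group means [24.20, 37.33, 44.00, 29.67], grand mean 33.323
SSB = Σnᵢ(x̄ᵢ−x̄)² = 1291.308; SSW = ΣΣ(x−x̄ᵢ)² = 529.467
MSB = 1291.308/3 = 430.4358; MSW = 529.467/27 = 19.6099
F = MSB/MSW = 21.9500
df = (3, 27)
p-value (upper-tail) = 0.00000
At α=0.1: p < α → reject H₀

reject H₀: yes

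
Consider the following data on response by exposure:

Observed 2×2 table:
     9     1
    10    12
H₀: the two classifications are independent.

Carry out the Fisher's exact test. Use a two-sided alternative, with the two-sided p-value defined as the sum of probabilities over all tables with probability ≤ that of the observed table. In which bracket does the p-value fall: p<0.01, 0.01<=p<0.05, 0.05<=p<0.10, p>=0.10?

Margins: r₁=10, r₂=22, c₁=19, c₂=13, n=32
p_obs = C(10,9)·C(22,10)/C(32,19); sum pmf over tables with pmf ≤ p_obs
p-value (two-sided) = 0.02367
→ bracket: 0.01<=p<0.05

p-value bracket: 0.01<=p<0.05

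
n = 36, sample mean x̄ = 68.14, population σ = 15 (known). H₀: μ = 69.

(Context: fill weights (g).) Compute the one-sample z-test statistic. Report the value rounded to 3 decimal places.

test statistic = -0.344

SE = σ/√n = 15/√36 = 2.5000
z = (x̄−μ₀)/SE = (68.14−69)/2.5000 = -0.3440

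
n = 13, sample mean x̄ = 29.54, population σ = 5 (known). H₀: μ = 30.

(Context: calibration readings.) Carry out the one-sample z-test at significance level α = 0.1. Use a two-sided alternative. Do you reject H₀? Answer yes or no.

reject H₀: no

SE = σ/√n = 5/√13 = 1.3868
z = (x̄−μ₀)/SE = (29.54−30)/1.3868 = -0.3317
p-value (two-sided) = 0.74011
At α=0.1: p ≥ α → fail to reject H₀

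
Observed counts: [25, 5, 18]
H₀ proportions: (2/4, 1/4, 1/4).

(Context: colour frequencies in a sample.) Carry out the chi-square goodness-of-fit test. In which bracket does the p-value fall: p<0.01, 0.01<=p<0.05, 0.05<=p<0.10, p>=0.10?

n = 48; E_i = n·p_i = [24.00, 12.00, 12.00]
χ² = (25−24.00)²/24.00 + (5−12.00)²/12.00 + (18−12.00)²/12.00 = 7.1250
df = 2
p-value (upper-tail) = 0.02837
→ bracket: 0.01<=p<0.05

p-value bracket: 0.01<=p<0.05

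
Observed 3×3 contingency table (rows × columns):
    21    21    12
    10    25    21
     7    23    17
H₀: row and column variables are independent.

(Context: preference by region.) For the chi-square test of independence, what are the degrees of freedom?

degrees of freedom = 4

df = (r−1)(c−1) = (3−1)·(3−1) = 4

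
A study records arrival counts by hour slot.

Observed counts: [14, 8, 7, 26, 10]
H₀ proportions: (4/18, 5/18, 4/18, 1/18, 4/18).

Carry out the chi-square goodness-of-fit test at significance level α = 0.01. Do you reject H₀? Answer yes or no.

reject H₀: yes

n = 65; E_i = n·p_i = [14.44, 18.06, 14.44, 3.61, 14.44]
χ² = (14−14.44)²/14.44 + (8−18.06)²/18.06 + (7−14.44)²/14.44 + (26−3.61)²/3.61 + (10−14.44)²/14.44 = 149.6292
df = 4
p-value (upper-tail) = 0.00000
At α=0.01: p < α → reject H₀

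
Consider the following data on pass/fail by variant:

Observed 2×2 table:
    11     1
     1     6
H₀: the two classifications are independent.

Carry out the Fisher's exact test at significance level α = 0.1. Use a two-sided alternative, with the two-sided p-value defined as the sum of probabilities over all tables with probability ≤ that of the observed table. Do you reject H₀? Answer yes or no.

Margins: r₁=12, r₂=7, c₁=12, c₂=7, n=19
p_obs = C(12,11)·C(7,1)/C(19,12); sum pmf over tables with pmf ≤ p_obs
p-value (two-sided) = 0.00169
At α=0.1: p < α → reject H₀

reject H₀: yes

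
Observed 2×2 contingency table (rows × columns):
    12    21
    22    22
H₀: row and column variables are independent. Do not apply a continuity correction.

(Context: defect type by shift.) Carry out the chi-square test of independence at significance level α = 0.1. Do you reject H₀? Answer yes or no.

Row totals [33, 44], col totals [34, 43], n=77
χ² = (12−14.57)²/14.57 + (21−18.43)²/18.43 + (22−19.43)²/19.43 + (22−24.57)²/24.57 = 1.4220
df = 1
p-value (upper-tail) = 0.23307
At α=0.1: p ≥ α → fail to reject H₀

reject H₀: no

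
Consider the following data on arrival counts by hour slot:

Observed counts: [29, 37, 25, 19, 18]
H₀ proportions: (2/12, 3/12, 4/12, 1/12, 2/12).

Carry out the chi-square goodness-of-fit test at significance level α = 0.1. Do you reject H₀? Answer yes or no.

n = 128; E_i = n·p_i = [21.33, 32.00, 42.67, 10.67, 21.33]
χ² = (29−21.33)²/21.33 + (37−32.00)²/32.00 + (25−42.67)²/42.67 + (19−10.67)²/10.67 + (18−21.33)²/21.33 = 17.8828
df = 4
p-value (upper-tail) = 0.00130
At α=0.1: p < α → reject H₀

reject H₀: yes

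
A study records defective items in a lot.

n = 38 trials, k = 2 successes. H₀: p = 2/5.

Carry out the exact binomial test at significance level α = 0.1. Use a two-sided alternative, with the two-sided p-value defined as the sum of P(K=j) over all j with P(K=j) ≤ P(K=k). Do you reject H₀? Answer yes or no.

Exact binomial: n=38, k=2, p₀=2/5=0.4000
P(X=j) = C(n,j)·p₀^j·(1−p₀)^(n−j); p = Σ P(X=j) over j with P(X=j) ≤ P(X=2)
p-value (two-sided) = 0.00000
At α=0.1: p < α → reject H₀

reject H₀: yes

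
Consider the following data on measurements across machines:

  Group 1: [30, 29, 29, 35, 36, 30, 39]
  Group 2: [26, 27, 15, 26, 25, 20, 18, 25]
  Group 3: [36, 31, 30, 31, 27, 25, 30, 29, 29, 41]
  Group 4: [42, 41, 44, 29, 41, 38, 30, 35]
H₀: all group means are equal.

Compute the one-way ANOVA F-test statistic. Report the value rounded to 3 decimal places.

test statistic = 13.456

Group means [32.57, 22.75, 30.90, 37.50], grand mean 30.879
SSB = Σnᵢ(x̄ᵢ−x̄)² = 899.401; SSW = ΣΣ(x−x̄ᵢ)² = 646.114
MSB = 899.401/3 = 299.8003; MSW = 646.114/29 = 22.2798
F = MSB/MSW = 13.4561
df = (3, 29)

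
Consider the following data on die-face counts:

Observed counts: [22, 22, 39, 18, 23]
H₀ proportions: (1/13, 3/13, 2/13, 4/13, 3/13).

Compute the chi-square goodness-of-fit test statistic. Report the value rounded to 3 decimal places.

test statistic = 50.364

n = 124; E_i = n·p_i = [9.54, 28.62, 19.08, 38.15, 28.62]
χ² = (22−9.54)²/9.54 + (22−28.62)²/28.62 + (39−19.08)²/19.08 + (18−38.15)²/38.15 + (23−28.62)²/28.62 = 50.3642
df = 4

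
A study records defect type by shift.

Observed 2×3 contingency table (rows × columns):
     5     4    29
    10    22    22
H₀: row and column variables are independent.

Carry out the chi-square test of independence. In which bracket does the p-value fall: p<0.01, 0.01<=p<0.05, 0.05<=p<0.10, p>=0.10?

p-value bracket: p<0.01

Row totals [38, 54], col totals [15, 26, 51], n=92
χ² = (5−6.20)²/6.20 + (4−10.74)²/10.74 + (29−21.07)²/21.07 + (10−8.80)²/8.80 + (22−15.26)²/15.26 + (22−29.93)²/29.93 = 12.6902
df = 2
p-value (upper-tail) = 0.00176
→ bracket: p<0.01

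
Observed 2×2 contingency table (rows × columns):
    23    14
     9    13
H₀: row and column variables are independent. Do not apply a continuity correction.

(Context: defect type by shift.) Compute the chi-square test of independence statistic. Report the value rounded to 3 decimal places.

test statistic = 2.511

Row totals [37, 22], col totals [32, 27], n=59
χ² = (23−20.07)²/20.07 + (14−16.93)²/16.93 + (9−11.93)²/11.93 + (13−10.07)²/10.07 = 2.5108
df = 1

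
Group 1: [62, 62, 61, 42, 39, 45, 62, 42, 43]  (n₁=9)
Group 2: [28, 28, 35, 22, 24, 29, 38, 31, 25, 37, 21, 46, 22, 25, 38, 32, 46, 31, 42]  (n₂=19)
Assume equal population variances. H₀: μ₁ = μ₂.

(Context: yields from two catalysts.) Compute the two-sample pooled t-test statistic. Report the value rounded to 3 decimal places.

x̄₁=50.889, s₁=10.422, n₁=9
x̄₂=31.579, s₂=7.890, n₂=19
s_p² = [8·10.422² + 18·7.890²]/26 = 76.5200
SE = √(s_p²·(1/9+1/19)) = 3.5397
t = (50.889−31.579)/3.5397 = 5.4552
df = 26

test statistic = 5.455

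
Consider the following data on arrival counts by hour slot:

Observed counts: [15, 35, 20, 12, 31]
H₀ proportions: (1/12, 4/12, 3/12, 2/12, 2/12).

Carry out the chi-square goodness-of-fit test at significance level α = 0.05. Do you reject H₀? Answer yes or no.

reject H₀: yes

n = 113; E_i = n·p_i = [9.42, 37.67, 28.25, 18.83, 18.83]
χ² = (15−9.42)²/9.42 + (35−37.67)²/37.67 + (20−28.25)²/28.25 + (12−18.83)²/18.83 + (31−18.83)²/18.83 = 16.2478
df = 4
p-value (upper-tail) = 0.00270
At α=0.05: p < α → reject H₀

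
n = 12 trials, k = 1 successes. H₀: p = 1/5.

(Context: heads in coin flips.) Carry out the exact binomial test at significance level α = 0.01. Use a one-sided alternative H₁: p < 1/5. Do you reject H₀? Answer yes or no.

Exact binomial: n=12, k=1, p₀=1/5=0.2000
P(X≤1) from Σ C(n,i)·p₀^i·(1−p₀)^(n−i)
p-value (one-sided, H₁ less) = 0.27488
At α=0.01: p ≥ α → fail to reject H₀

reject H₀: no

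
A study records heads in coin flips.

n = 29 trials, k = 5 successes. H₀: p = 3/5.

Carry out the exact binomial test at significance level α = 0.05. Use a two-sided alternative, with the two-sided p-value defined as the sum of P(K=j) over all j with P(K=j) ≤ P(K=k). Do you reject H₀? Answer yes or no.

reject H₀: yes

Exact binomial: n=29, k=5, p₀=3/5=0.6000
P(X=j) = C(n,j)·p₀^j·(1−p₀)^(n−j); p = Σ P(X=j) over j with P(X=j) ≤ P(X=5)
p-value (two-sided) = 0.00000
At α=0.05: p < α → reject H₀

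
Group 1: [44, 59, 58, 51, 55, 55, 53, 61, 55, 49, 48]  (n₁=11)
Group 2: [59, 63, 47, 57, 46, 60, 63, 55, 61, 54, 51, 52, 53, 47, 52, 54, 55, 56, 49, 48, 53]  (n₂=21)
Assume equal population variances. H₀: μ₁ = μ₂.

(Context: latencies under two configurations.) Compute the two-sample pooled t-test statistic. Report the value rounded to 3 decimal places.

x̄₁=53.455, s₁=5.106, n₁=11
x̄₂=54.048, s₂=5.143, n₂=21
s_p² = [10·5.106² + 20·5.143²]/30 = 26.3227
SE = √(s_p²·(1/11+1/21)) = 1.9096
t = (53.455−54.048)/1.9096 = -0.3106
df = 30

test statistic = -0.311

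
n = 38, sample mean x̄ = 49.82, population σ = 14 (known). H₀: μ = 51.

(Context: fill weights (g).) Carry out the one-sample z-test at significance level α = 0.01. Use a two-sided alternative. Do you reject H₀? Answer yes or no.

SE = σ/√n = 14/√38 = 2.2711
z = (x̄−μ₀)/SE = (49.82−51)/2.2711 = -0.5196
p-value (two-sided) = 0.60336
At α=0.01: p ≥ α → fail to reject H₀

reject H₀: no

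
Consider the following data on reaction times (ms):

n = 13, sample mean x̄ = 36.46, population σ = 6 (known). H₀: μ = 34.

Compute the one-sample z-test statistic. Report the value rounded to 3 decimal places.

test statistic = 1.478

SE = σ/√n = 6/√13 = 1.6641
z = (x̄−μ₀)/SE = (36.46−34)/1.6641 = 1.4783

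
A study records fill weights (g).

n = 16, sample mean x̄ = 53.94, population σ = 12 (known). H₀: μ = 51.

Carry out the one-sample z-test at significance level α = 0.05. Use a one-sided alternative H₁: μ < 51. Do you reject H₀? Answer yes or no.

SE = σ/√n = 12/√16 = 3.0000
z = (x̄−μ₀)/SE = (53.94−51)/3.0000 = 0.9800
p-value (one-sided, H₁ less) = 0.83646
At α=0.05: p ≥ α → fail to reject H₀

reject H₀: no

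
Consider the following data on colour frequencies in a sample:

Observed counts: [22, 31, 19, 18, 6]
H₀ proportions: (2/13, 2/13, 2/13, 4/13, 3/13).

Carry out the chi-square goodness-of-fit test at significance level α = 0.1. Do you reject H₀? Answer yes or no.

reject H₀: yes

n = 96; E_i = n·p_i = [14.77, 14.77, 14.77, 29.54, 22.15]
χ² = (22−14.77)²/14.77 + (31−14.77)²/14.77 + (19−14.77)²/14.77 + (18−29.54)²/29.54 + (6−22.15)²/22.15 = 38.8750
df = 4
p-value (upper-tail) = 0.00000
At α=0.1: p < α → reject H₀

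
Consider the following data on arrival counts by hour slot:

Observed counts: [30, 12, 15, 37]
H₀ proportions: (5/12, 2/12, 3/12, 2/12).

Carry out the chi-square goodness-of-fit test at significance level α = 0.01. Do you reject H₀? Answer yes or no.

n = 94; E_i = n·p_i = [39.17, 15.67, 23.50, 15.67]
χ² = (30−39.17)²/39.17 + (12−15.67)²/15.67 + (15−23.50)²/23.50 + (37−15.67)²/15.67 = 35.1277
df = 3
p-value (upper-tail) = 0.00000
At α=0.01: p < α → reject H₀

reject H₀: yes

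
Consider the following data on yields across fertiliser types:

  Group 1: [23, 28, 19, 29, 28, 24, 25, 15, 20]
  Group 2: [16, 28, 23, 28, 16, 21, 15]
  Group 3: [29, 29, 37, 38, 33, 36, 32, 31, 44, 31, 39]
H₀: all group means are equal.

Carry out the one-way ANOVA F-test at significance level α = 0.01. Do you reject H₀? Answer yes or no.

reject H₀: yes

Group means [23.44, 21.00, 34.45], grand mean 27.296
SSB = Σnᵢ(x̄ᵢ−x̄)² = 974.680; SSW = ΣΣ(x−x̄ᵢ)² = 590.949
MSB = 974.680/2 = 487.3401; MSW = 590.949/24 = 24.6229
F = MSB/MSW = 19.7922
df = (2, 24)
p-value (upper-tail) = 0.00001
At α=0.01: p < α → reject H₀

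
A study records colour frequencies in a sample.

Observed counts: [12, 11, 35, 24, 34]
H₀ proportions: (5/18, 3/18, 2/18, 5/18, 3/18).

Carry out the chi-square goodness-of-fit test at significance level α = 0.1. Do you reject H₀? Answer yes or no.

n = 116; E_i = n·p_i = [32.22, 19.33, 12.89, 32.22, 19.33]
χ² = (12−32.22)²/32.22 + (11−19.33)²/19.33 + (35−12.89)²/12.89 + (24−32.22)²/32.22 + (34−19.33)²/19.33 = 67.4397
df = 4
p-value (upper-tail) = 0.00000
At α=0.1: p < α → reject H₀

reject H₀: yes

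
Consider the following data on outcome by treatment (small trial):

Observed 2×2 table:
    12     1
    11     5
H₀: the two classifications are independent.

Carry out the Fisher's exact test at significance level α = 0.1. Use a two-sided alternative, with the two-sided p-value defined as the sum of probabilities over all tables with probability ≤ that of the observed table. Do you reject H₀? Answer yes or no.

reject H₀: no

Margins: r₁=13, r₂=16, c₁=23, c₂=6, n=29
p_obs = C(13,12)·C(16,11)/C(29,23); sum pmf over tables with pmf ≤ p_obs
p-value (two-sided) = 0.18336
At α=0.1: p ≥ α → fail to reject H₀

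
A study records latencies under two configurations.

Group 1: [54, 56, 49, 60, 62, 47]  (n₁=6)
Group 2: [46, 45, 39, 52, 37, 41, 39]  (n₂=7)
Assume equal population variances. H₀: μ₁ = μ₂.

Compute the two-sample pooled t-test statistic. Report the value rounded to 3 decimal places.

test statistic = 3.860

x̄₁=54.667, s₁=5.922, n₁=6
x̄₂=42.714, s₂=5.251, n₂=7
s_p² = [5·5.922² + 6·5.251²]/11 = 30.9784
SE = √(s_p²·(1/6+1/7)) = 3.0965
t = (54.667−42.714)/3.0965 = 3.8599
df = 11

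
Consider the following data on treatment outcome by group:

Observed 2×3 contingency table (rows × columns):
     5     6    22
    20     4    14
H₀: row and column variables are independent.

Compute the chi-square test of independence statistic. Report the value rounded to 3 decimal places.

test statistic = 10.880

Row totals [33, 38], col totals [25, 10, 36], n=71
χ² = (5−11.62)²/11.62 + (6−4.65)²/4.65 + (22−16.73)²/16.73 + (20−13.38)²/13.38 + (4−5.35)²/5.35 + (14−19.27)²/19.27 = 10.8796
df = 2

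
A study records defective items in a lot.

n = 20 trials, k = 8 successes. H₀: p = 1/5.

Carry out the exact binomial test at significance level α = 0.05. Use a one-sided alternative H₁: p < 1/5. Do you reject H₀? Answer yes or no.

Exact binomial: n=20, k=8, p₀=1/5=0.2000
P(X≤8) from Σ C(n,i)·p₀^i·(1−p₀)^(n−i)
p-value (one-sided, H₁ less) = 0.99002
At α=0.05: p ≥ α → fail to reject H₀

reject H₀: no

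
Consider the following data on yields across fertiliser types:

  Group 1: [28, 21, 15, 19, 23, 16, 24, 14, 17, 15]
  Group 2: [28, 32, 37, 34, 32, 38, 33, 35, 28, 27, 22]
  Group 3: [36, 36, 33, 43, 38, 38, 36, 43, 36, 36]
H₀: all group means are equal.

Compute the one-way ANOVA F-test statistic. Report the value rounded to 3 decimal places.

test statistic = 47.211

Group means [19.20, 31.45, 37.50], grand mean 29.452
SSB = Σnᵢ(x̄ᵢ−x̄)² = 1742.850; SSW = ΣΣ(x−x̄ᵢ)² = 516.827
MSB = 1742.850/2 = 871.4251; MSW = 516.827/28 = 18.4581
F = MSB/MSW = 47.2109
df = (2, 28)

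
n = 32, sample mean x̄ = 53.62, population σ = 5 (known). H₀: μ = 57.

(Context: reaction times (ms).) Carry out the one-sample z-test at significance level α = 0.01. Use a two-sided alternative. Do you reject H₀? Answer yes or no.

reject H₀: yes

SE = σ/√n = 5/√32 = 0.8839
z = (x̄−μ₀)/SE = (53.62−57)/0.8839 = -3.8240
p-value (two-sided) = 0.00013
At α=0.01: p < α → reject H₀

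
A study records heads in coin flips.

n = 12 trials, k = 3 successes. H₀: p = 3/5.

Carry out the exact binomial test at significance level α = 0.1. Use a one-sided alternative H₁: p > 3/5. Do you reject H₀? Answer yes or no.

Exact binomial: n=12, k=3, p₀=3/5=0.6000
P(X≥3) from Σ C(n,i)·p₀^i·(1−p₀)^(n−i)
p-value (one-sided, H₁ greater) = 0.99719
At α=0.1: p ≥ α → fail to reject H₀

reject H₀: no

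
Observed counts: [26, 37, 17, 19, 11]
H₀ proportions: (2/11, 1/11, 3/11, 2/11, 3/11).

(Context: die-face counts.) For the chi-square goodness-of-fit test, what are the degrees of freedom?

degrees of freedom = 4

df = k − 1 = 5 − 1 = 4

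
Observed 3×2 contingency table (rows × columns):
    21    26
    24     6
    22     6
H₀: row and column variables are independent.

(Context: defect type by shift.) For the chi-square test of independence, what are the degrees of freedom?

df = (r−1)(c−1) = (3−1)·(2−1) = 2

degrees of freedom = 2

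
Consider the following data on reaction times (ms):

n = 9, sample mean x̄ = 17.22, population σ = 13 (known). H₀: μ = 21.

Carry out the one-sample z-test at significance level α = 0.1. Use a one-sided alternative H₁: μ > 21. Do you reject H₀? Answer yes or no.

SE = σ/√n = 13/√9 = 4.3333
z = (x̄−μ₀)/SE = (17.22−21)/4.3333 = -0.8723
p-value (one-sided, H₁ greater) = 0.80848
At α=0.1: p ≥ α → fail to reject H₀

reject H₀: no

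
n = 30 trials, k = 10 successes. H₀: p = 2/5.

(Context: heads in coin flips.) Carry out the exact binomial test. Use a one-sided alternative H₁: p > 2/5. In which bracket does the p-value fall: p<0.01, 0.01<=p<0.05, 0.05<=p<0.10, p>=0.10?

Exact binomial: n=30, k=10, p₀=2/5=0.4000
P(X≥10) from Σ C(n,i)·p₀^i·(1−p₀)^(n−i)
p-value (one-sided, H₁ greater) = 0.82371
→ bracket: p>=0.10

p-value bracket: p>=0.10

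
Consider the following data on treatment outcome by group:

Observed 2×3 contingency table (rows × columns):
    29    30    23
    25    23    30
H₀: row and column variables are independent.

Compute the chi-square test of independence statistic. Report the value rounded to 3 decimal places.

Row totals [82, 78], col totals [54, 53, 53], n=160
χ² = (29−27.68)²/27.68 + (30−27.16)²/27.16 + (23−27.16)²/27.16 + (25−26.32)²/26.32 + (23−25.84)²/25.84 + (30−25.84)²/25.84 = 2.0466
df = 2

test statistic = 2.047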